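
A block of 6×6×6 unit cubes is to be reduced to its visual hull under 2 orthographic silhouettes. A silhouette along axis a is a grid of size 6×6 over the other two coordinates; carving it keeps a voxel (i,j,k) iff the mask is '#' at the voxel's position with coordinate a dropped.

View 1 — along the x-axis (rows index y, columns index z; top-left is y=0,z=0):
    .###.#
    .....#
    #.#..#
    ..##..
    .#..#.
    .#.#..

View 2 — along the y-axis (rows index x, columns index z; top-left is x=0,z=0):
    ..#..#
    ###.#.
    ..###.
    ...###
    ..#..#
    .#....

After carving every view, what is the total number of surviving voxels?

initial block: 6^3 = 216
[1] x-view keeps 14 columns → grid now 84
[2] y-view keeps 15 columns → grid now 37

voxel count = 37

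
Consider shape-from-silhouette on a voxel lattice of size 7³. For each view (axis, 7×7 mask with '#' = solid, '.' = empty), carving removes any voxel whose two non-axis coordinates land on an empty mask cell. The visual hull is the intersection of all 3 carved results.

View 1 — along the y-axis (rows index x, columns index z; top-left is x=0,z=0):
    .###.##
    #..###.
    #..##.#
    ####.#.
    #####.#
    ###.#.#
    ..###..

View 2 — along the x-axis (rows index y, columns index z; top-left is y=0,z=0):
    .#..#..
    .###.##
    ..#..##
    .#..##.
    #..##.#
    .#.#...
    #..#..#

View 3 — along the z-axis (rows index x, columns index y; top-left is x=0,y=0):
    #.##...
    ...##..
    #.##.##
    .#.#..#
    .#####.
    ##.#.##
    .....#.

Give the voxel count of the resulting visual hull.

51 voxels

start: 7×7×7 = 343 voxels
carve view 1 (along y, XZ-mask fill 32/49): 224 voxels remain
carve view 2 (along x, YZ-mask fill 22/49): 100 voxels remain
carve view 3 (along z, XY-mask fill 24/49): 51 voxels remain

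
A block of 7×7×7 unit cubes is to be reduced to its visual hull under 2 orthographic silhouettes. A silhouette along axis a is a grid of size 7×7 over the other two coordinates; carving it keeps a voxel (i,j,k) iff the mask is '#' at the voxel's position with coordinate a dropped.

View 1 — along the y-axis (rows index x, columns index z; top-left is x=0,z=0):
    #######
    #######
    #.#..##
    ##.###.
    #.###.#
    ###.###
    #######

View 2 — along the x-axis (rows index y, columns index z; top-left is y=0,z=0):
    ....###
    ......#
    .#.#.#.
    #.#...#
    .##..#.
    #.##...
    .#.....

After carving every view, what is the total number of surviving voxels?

initial block: 7^3 = 343
V1 y: intersect with XZ mask (41 set) -- 287 left
V2 x: intersect with YZ mask (17 set) -- 99 left

remaining voxels: 99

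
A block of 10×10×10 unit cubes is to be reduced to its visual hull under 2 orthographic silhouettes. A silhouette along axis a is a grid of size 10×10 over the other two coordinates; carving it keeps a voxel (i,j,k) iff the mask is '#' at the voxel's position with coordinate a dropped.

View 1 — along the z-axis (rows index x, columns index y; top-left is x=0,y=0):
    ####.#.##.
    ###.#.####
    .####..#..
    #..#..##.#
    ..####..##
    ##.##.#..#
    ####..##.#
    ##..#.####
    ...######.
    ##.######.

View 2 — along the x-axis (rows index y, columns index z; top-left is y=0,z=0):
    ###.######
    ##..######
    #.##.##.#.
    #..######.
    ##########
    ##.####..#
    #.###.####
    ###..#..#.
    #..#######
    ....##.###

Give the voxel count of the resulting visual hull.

before carving: 1000 voxels (10×10×10)
V1 z: intersect with XY mask (65 set) -- 650 left
V2 x: intersect with YZ mask (73 set) -- 477 left

|visual hull| = 477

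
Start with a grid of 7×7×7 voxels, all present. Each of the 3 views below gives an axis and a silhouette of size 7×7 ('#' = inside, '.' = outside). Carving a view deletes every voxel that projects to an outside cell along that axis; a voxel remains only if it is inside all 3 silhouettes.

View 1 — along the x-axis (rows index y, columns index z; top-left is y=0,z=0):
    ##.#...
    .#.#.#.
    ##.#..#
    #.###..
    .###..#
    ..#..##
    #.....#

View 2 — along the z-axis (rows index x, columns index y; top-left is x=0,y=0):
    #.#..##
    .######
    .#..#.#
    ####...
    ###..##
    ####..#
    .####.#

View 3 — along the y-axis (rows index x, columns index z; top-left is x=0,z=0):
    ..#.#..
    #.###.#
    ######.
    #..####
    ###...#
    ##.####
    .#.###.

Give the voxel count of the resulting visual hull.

initial block: 7^3 = 343
V1 x: intersect with YZ mask (23 set) -- 161 left
V2 z: intersect with XY mask (32 set) -- 103 left
V3 y: intersect with XZ mask (32 set) -- 67 left

remaining voxels: 67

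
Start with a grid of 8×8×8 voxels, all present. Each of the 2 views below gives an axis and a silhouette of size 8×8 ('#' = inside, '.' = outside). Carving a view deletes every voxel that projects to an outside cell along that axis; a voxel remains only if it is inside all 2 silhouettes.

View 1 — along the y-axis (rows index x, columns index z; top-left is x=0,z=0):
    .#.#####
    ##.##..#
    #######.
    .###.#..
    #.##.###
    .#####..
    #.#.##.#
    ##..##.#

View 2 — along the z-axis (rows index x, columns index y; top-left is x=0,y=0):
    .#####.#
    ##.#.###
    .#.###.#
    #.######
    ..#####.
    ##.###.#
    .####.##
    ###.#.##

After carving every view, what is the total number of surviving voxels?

249 voxels

initial block: 8^3 = 512
[1] y-view keeps 43 columns → grid now 344
[2] z-view keeps 47 columns → grid now 249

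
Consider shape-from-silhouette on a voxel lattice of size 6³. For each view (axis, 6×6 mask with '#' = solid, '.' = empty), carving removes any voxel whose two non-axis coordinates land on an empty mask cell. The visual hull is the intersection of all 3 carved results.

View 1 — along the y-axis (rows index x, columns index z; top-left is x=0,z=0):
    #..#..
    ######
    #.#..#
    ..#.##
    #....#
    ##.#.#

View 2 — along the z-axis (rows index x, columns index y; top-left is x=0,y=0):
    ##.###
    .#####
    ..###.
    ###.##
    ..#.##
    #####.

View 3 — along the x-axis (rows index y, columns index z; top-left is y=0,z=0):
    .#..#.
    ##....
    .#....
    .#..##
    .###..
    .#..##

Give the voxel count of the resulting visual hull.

remaining voxels: 29

full grid |V| = 216
after view 1 [y-axis, 20 of 36 cells solid] → remaining = 120
after view 2 [z-axis, 26 of 36 cells solid] → remaining = 90
after view 3 [x-axis, 14 of 36 cells solid] → remaining = 29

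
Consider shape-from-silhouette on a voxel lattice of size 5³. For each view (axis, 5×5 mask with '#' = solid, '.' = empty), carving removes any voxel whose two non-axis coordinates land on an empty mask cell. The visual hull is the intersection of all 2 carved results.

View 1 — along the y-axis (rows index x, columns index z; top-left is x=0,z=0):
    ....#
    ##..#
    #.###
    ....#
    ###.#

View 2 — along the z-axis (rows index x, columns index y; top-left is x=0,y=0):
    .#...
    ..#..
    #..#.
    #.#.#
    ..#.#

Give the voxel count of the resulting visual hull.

start: 5×5×5 = 125 voxels
after view 1 [y-axis, 13 of 25 cells solid] → remaining = 65
after view 2 [z-axis, 9 of 25 cells solid] → remaining = 23

23 voxels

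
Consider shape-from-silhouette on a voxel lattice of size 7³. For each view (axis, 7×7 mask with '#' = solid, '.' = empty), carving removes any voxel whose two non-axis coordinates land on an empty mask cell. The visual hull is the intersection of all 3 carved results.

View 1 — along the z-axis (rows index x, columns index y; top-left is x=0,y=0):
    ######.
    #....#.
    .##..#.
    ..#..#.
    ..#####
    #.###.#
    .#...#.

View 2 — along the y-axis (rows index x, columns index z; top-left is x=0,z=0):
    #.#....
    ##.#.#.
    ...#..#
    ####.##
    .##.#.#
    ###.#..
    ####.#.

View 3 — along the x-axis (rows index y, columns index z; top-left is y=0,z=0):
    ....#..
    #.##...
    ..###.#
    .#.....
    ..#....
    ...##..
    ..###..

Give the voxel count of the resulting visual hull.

full grid |V| = 343
  1. axis=2 (XY plane), |mask|=25  ⇒  voxels=175
  2. axis=1 (XZ plane), |mask|=27  ⇒  voxels=88
  3. axis=0 (YZ plane), |mask|=15  ⇒  voxels=32

32 voxels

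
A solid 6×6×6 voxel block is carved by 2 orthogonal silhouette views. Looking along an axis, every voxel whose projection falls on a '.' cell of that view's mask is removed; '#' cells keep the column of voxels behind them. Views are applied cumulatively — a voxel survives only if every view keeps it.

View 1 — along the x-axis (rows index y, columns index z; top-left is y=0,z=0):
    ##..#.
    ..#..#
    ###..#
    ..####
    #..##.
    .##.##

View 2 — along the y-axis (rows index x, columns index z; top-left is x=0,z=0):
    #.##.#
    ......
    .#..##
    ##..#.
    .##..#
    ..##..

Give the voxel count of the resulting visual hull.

initial block: 6^3 = 216
[1] x-view keeps 20 columns → grid now 120
[2] y-view keeps 15 columns → grid now 51

|visual hull| = 51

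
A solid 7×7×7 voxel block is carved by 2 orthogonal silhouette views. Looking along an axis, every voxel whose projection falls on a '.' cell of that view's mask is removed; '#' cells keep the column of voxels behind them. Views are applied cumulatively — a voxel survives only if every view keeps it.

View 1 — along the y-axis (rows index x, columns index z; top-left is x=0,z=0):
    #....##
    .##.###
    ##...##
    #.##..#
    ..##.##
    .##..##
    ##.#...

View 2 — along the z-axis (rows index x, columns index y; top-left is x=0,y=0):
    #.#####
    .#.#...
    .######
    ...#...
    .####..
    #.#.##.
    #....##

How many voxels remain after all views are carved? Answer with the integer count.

start: 7×7×7 = 343 voxels
[1] y-view keeps 27 columns → grid now 189
[2] z-view keeps 26 columns → grid now 97

97 voxels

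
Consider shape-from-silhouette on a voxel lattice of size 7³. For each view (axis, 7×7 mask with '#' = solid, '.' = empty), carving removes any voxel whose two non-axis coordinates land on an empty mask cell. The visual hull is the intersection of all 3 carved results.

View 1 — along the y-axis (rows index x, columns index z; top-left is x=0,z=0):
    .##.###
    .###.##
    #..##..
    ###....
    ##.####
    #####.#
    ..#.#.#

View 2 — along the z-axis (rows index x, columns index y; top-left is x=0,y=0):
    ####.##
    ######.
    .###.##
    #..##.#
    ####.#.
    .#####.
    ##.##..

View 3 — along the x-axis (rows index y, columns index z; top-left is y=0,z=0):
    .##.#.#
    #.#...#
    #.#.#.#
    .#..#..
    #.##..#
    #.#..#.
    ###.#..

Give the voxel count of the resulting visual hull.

start: 7×7×7 = 343 voxels
[1] y-view keeps 31 columns → grid now 217
[2] z-view keeps 35 columns → grid now 159
[3] x-view keeps 24 columns → grid now 79

voxel count = 79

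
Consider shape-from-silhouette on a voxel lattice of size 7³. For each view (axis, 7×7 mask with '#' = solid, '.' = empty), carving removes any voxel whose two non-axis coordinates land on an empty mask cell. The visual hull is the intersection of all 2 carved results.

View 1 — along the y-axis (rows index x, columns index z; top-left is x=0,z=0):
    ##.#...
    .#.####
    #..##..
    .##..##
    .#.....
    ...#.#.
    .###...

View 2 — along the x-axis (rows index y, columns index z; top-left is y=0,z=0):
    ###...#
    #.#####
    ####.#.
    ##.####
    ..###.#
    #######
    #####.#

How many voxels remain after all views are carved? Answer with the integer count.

|visual hull| = 113

before carving: 343 voxels (7×7×7)
after view 1 [y-axis, 21 of 49 cells solid] → remaining = 147
after view 2 [x-axis, 38 of 49 cells solid] → remaining = 113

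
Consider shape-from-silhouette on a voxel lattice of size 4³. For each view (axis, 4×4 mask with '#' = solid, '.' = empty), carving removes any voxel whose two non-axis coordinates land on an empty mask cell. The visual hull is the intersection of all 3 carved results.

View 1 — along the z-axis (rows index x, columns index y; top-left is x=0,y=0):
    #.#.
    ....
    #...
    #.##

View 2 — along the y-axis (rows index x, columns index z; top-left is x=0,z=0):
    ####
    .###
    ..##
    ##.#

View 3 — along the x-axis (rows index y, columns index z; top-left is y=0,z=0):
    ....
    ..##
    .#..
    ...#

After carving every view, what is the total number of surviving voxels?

|visual hull| = 3

full grid |V| = 64
  1. axis=2 (XY plane), |mask|=6  ⇒  voxels=24
  2. axis=1 (XZ plane), |mask|=12  ⇒  voxels=19
  3. axis=0 (YZ plane), |mask|=4  ⇒  voxels=3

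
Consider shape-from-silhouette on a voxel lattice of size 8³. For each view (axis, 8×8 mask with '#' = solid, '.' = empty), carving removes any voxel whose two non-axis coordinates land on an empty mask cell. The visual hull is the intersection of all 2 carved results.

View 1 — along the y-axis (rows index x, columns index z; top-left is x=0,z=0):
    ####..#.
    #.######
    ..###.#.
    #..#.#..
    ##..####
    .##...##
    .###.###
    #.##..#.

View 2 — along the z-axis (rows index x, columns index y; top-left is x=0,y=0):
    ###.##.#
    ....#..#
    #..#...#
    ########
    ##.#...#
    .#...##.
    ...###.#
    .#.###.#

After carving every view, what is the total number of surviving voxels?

voxel count = 160

before carving: 512 voxels (8×8×8)
V1 y: intersect with XZ mask (39 set) -- 312 left
V2 z: intersect with XY mask (35 set) -- 160 left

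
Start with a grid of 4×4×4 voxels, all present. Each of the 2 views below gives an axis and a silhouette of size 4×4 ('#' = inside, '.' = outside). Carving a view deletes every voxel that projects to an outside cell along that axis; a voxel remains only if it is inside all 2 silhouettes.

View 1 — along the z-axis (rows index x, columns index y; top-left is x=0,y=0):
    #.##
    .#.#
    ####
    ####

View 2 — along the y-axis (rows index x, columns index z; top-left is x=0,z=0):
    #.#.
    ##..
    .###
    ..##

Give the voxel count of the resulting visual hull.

before carving: 64 voxels (4×4×4)
step 1: project along z, AND mask (13/16) → |grid| = 52
step 2: project along y, AND mask (9/16) → |grid| = 30

|visual hull| = 30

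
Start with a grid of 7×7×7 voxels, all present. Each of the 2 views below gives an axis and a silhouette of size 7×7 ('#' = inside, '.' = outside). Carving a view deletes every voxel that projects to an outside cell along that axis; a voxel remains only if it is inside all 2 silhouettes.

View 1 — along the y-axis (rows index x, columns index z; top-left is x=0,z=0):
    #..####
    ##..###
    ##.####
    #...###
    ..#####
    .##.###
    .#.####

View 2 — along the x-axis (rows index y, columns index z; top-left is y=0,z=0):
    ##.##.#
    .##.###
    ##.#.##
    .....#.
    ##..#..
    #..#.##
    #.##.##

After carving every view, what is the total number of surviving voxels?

before carving: 343 voxels (7×7×7)
carve view 1 (along y, XZ-mask fill 35/49): 245 voxels remain
carve view 2 (along x, YZ-mask fill 28/49): 147 voxels remain

voxel count = 147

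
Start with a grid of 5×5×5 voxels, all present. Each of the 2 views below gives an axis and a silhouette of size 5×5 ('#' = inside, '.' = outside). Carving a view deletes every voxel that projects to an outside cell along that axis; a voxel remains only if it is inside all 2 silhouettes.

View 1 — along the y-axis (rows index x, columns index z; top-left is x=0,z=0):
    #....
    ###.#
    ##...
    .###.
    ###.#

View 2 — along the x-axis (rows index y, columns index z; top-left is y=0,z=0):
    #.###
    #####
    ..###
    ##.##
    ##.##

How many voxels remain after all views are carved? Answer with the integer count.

initial block: 5^3 = 125
carve view 1 (along y, XZ-mask fill 14/25): 70 voxels remain
carve view 2 (along x, YZ-mask fill 20/25): 52 voxels remain

|visual hull| = 52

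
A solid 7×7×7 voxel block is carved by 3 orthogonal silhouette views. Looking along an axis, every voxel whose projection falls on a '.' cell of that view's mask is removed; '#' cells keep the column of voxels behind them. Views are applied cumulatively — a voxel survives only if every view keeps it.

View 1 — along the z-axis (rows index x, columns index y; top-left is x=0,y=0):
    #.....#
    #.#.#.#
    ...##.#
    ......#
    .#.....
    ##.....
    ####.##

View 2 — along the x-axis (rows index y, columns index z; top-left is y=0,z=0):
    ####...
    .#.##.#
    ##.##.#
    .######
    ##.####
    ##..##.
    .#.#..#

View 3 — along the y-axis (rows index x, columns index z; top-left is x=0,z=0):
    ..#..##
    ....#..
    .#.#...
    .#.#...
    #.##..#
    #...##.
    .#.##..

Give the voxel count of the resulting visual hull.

before carving: 343 voxels (7×7×7)
step 1: project along z, AND mask (19/49) → |grid| = 133
step 2: project along x, AND mask (32/49) → |grid| = 81
step 3: project along y, AND mask (18/49) → |grid| = 31

voxel count = 31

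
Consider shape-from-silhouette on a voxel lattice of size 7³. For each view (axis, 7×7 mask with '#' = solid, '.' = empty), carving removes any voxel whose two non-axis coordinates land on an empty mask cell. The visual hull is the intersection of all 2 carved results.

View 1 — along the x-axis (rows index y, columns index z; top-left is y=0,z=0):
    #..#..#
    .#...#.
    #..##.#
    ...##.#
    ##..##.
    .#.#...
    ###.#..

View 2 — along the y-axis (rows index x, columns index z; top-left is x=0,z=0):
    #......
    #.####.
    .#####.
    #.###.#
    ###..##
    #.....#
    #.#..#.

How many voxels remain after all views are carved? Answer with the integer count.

initial block: 7^3 = 343
V1 x: intersect with YZ mask (22 set) -- 154 left
V2 y: intersect with XZ mask (26 set) -- 78 left

voxel count = 78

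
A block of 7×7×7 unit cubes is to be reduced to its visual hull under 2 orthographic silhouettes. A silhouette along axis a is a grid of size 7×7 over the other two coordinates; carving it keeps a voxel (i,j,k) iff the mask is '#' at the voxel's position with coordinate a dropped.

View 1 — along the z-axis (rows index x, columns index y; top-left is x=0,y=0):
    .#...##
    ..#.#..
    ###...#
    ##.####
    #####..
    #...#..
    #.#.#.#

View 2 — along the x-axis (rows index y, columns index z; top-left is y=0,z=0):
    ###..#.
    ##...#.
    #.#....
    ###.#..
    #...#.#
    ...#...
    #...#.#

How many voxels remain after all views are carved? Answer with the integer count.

voxel count = 77

full grid |V| = 343
V1 z: intersect with XY mask (26 set) -- 182 left
V2 x: intersect with YZ mask (20 set) -- 77 left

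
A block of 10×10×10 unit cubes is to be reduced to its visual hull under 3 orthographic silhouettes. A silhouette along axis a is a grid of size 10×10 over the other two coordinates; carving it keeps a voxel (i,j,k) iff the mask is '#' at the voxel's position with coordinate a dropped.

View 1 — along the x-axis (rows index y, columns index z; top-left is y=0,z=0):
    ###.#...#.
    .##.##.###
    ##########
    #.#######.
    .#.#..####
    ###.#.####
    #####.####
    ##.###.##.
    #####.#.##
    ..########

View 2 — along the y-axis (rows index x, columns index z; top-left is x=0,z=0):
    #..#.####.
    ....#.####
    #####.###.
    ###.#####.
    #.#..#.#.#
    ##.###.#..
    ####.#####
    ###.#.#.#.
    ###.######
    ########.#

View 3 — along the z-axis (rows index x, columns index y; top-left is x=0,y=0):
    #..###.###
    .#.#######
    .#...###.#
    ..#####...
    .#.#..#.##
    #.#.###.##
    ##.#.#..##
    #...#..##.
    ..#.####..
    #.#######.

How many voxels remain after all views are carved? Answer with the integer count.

|visual hull| = 322

start: 10×10×10 = 1000 voxels
carve view 1 (along x, YZ-mask fill 76/100): 760 voxels remain
carve view 2 (along y, XZ-mask fill 71/100): 541 voxels remain
carve view 3 (along z, XY-mask fill 60/100): 322 voxels remain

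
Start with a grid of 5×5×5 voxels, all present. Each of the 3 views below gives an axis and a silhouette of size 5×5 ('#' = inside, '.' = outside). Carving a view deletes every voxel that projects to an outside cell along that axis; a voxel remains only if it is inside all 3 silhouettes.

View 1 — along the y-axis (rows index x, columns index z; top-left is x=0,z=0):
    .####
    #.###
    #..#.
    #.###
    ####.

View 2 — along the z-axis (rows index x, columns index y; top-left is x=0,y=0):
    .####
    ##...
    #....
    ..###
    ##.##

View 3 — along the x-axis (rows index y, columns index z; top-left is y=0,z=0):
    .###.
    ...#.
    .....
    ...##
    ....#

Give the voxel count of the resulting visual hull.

initial block: 5^3 = 125
step 1: project along y, AND mask (18/25) → |grid| = 90
step 2: project along z, AND mask (14/25) → |grid| = 54
step 3: project along x, AND mask (7/25) → |grid| = 16

|visual hull| = 16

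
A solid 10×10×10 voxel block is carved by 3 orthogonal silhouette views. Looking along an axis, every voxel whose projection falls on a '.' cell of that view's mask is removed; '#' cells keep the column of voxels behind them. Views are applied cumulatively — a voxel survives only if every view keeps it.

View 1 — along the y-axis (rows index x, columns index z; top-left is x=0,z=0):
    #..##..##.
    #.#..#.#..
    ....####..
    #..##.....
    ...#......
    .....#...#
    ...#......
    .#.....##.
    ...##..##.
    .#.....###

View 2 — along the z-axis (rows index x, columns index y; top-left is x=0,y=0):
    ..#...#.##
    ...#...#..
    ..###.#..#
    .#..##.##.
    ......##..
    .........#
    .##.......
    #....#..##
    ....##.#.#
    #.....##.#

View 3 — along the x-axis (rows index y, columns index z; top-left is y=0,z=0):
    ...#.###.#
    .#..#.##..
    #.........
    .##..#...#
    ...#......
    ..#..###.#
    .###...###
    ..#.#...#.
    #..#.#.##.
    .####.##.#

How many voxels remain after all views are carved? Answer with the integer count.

initial block: 10^3 = 1000
V1 y: intersect with XZ mask (31 set) -- 310 left
V2 z: intersect with XY mask (33 set) -- 113 left
V3 x: intersect with YZ mask (41 set) -- 49 left

remaining voxels: 49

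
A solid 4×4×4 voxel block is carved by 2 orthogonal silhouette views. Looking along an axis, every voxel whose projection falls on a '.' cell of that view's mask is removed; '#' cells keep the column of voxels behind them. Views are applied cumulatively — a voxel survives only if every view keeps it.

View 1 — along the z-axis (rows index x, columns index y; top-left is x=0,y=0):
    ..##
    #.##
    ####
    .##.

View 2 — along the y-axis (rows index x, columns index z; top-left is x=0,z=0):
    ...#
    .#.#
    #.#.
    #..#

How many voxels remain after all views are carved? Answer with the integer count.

voxel count = 20

before carving: 64 voxels (4×4×4)
  1. axis=2 (XY plane), |mask|=11  ⇒  voxels=44
  2. axis=1 (XZ plane), |mask|=7  ⇒  voxels=20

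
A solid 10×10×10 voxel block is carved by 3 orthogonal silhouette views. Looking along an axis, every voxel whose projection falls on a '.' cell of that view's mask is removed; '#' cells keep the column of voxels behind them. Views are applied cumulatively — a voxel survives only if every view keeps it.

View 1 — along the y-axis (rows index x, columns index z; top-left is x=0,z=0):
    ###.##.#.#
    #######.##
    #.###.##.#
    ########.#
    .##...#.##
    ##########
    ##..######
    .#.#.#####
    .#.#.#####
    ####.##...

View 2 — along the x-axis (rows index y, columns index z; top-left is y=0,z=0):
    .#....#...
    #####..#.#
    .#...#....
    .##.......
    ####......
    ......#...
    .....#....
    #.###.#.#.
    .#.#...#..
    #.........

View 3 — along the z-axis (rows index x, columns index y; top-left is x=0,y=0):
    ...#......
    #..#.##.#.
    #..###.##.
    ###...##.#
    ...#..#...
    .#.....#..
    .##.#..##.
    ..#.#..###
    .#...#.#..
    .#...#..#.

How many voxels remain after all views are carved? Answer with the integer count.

|visual hull| = 96

start: 10×10×10 = 1000 voxels
step 1: project along y, AND mask (75/100) → |grid| = 750
step 2: project along x, AND mask (29/100) → |grid| = 222
step 3: project along z, AND mask (38/100) → |grid| = 96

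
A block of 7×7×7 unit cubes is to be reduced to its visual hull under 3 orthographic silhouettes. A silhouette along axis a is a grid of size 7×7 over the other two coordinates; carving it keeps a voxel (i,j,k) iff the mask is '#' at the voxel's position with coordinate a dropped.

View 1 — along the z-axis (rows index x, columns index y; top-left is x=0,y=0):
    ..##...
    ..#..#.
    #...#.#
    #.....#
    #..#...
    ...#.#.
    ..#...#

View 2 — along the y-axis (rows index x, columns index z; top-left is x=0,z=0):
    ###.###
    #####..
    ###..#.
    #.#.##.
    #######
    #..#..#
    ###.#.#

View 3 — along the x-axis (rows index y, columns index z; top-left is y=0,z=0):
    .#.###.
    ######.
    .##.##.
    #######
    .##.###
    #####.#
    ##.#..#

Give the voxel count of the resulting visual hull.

full grid |V| = 343
step 1: project along z, AND mask (15/49) → |grid| = 105
step 2: project along y, AND mask (34/49) → |grid| = 72
step 3: project along x, AND mask (36/49) → |grid| = 51

voxel count = 51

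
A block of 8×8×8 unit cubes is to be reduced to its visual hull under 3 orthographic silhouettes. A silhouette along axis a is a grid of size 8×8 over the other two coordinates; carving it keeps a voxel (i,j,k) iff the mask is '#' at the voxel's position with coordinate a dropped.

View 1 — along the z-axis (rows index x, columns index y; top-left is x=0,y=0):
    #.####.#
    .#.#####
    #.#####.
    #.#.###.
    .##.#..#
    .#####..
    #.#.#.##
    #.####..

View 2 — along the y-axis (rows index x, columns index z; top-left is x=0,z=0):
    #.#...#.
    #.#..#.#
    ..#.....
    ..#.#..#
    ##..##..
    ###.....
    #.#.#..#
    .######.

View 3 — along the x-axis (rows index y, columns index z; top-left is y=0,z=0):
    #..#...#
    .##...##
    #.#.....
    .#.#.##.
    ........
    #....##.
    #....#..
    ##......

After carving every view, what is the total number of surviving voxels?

start: 8×8×8 = 512 voxels
[1] z-view keeps 42 columns → grid now 336
[2] y-view keeps 28 columns → grid now 144
[3] x-view keeps 20 columns → grid now 42

42 voxels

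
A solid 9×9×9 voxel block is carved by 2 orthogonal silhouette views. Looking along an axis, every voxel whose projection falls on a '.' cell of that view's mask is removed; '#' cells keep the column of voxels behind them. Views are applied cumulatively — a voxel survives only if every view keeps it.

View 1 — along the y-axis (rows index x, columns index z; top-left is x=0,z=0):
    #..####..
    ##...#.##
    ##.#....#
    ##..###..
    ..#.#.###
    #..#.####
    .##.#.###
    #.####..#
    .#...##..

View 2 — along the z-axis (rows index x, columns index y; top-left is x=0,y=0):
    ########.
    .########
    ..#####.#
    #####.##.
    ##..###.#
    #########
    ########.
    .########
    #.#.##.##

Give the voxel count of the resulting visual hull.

start: 9×9×9 = 729 voxels
step 1: project along y, AND mask (45/81) → |grid| = 405
step 2: project along z, AND mask (66/81) → |grid| = 337

voxel count = 337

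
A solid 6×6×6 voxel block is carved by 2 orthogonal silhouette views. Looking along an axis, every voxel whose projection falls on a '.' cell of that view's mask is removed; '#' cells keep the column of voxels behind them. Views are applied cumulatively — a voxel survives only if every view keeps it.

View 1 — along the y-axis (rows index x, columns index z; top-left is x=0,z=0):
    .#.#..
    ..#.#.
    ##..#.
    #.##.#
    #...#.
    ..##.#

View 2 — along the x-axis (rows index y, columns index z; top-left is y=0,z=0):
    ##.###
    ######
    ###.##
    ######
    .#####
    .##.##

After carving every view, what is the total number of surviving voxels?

81 voxels

full grid |V| = 216
  1. axis=1 (XZ plane), |mask|=16  ⇒  voxels=96
  2. axis=0 (YZ plane), |mask|=31  ⇒  voxels=81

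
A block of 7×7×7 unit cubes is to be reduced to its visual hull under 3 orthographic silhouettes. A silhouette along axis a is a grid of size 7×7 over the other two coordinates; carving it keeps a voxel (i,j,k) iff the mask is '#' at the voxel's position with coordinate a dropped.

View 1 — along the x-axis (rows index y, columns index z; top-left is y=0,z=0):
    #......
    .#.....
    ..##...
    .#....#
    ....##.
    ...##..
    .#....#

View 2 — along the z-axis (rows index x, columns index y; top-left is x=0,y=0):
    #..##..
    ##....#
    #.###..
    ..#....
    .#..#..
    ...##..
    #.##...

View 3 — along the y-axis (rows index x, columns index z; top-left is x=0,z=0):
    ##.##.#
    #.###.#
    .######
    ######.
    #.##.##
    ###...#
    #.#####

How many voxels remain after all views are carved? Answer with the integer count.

start: 7×7×7 = 343 voxels
[1] x-view keeps 12 columns → grid now 84
[2] z-view keeps 18 columns → grid now 30
[3] y-view keeps 37 columns → grid now 21

21 voxels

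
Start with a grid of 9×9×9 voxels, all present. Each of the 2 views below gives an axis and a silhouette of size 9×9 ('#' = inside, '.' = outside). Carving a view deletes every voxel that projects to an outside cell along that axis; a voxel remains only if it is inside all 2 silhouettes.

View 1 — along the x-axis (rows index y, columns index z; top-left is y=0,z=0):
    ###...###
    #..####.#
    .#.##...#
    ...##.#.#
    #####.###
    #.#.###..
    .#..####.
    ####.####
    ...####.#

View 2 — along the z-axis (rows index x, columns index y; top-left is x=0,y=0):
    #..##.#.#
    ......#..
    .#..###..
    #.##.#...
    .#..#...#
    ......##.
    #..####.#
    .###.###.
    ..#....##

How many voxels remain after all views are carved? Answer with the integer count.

full grid |V| = 729
carve view 1 (along x, YZ-mask fill 51/81): 459 voxels remain
carve view 2 (along z, XY-mask fill 34/81): 190 voxels remain

|visual hull| = 190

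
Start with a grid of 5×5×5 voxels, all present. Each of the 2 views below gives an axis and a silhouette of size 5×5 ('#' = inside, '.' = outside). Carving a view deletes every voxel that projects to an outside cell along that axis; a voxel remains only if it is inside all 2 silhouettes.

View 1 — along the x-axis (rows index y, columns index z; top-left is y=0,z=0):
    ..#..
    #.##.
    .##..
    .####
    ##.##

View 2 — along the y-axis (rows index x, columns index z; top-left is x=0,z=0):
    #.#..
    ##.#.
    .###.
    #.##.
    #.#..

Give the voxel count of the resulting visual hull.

voxel count = 39

full grid |V| = 125
carve view 1 (along x, YZ-mask fill 14/25): 70 voxels remain
carve view 2 (along y, XZ-mask fill 13/25): 39 voxels remain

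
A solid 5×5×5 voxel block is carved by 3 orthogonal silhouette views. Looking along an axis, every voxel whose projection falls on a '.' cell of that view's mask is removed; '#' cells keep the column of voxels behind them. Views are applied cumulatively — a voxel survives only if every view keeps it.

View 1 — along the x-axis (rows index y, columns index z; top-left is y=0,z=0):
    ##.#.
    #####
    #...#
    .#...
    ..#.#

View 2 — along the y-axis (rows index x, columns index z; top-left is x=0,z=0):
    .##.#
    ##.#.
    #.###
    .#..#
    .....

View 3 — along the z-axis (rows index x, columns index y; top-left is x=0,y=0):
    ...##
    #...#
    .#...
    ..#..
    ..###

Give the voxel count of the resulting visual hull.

start: 5×5×5 = 125 voxels
carve view 1 (along x, YZ-mask fill 13/25): 65 voxels remain
carve view 2 (along y, XZ-mask fill 12/25): 32 voxels remain
carve view 3 (along z, XY-mask fill 9/25): 11 voxels remain

11 voxels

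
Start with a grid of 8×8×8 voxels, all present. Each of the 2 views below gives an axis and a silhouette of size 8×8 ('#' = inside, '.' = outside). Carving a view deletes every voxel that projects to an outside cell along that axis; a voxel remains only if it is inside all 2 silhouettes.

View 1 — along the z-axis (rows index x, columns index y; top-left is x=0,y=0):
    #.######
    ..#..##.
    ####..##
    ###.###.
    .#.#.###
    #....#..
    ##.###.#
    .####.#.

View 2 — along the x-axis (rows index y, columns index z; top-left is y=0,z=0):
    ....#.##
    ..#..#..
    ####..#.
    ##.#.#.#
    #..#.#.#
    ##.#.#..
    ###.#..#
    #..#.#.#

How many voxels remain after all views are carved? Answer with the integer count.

full grid |V| = 512
[1] z-view keeps 40 columns → grid now 320
[2] x-view keeps 32 columns → grid now 161

remaining voxels: 161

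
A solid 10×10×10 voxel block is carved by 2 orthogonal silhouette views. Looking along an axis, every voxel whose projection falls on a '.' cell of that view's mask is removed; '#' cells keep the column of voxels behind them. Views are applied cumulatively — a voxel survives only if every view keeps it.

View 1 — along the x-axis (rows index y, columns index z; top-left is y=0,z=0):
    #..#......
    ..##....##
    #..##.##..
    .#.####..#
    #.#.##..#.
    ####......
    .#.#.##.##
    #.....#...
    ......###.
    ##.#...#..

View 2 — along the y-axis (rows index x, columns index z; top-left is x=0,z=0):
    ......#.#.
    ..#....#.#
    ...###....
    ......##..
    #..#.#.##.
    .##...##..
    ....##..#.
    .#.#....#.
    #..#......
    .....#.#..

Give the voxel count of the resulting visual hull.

remaining voxels: 121

full grid |V| = 1000
step 1: project along x, AND mask (41/100) → |grid| = 410
step 2: project along y, AND mask (29/100) → |grid| = 121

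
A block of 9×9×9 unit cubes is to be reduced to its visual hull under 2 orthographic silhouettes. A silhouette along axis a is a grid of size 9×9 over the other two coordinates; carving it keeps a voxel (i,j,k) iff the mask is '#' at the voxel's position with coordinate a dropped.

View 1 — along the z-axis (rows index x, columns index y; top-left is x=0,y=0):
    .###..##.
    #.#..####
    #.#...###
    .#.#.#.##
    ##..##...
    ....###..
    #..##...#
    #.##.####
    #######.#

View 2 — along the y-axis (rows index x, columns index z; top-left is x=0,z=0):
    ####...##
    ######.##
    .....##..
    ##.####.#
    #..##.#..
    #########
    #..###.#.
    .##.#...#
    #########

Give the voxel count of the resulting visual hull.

voxel count = 286

initial block: 9^3 = 729
after view 1 [z-axis, 47 of 81 cells solid] → remaining = 423
after view 2 [y-axis, 54 of 81 cells solid] → remaining = 286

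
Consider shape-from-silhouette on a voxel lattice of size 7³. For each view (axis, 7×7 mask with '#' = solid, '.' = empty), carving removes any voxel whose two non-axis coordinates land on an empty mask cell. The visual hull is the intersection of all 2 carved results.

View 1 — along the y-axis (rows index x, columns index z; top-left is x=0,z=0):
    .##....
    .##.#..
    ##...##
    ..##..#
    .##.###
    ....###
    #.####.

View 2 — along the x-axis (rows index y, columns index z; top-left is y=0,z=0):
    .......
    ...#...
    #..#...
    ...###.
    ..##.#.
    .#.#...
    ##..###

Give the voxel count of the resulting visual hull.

51 voxels

initial block: 7^3 = 343
step 1: project along y, AND mask (25/49) → |grid| = 175
step 2: project along x, AND mask (16/49) → |grid| = 51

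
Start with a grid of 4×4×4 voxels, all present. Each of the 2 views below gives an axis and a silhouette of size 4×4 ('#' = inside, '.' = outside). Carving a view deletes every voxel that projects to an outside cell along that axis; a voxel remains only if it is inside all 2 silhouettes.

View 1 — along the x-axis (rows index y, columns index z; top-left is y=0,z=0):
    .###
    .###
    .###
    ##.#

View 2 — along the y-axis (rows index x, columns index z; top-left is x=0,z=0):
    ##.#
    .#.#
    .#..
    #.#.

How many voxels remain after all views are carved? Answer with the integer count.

start: 4×4×4 = 64 voxels
step 1: project along x, AND mask (12/16) → |grid| = 48
step 2: project along y, AND mask (8/16) → |grid| = 25

voxel count = 25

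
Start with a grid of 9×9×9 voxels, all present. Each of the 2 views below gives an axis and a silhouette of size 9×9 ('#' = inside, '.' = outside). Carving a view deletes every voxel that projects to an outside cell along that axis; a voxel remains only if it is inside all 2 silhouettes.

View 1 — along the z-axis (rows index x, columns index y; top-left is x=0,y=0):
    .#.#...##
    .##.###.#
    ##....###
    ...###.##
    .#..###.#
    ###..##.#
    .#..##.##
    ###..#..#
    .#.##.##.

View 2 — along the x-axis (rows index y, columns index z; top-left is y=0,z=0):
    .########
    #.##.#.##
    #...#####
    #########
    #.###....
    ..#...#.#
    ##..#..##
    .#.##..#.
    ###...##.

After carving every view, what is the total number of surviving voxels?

remaining voxels: 240

full grid |V| = 729
after view 1 [z-axis, 46 of 81 cells solid] → remaining = 414
after view 2 [x-axis, 50 of 81 cells solid] → remaining = 240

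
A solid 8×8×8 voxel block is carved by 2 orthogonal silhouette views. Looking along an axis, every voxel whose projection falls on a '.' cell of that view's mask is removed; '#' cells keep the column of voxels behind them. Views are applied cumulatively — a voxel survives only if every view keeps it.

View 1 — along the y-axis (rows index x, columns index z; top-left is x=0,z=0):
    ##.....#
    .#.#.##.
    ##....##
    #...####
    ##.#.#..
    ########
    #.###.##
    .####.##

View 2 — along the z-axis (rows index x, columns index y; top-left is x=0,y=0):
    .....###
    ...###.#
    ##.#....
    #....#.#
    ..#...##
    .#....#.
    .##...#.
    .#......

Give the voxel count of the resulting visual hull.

full grid |V| = 512
step 1: project along y, AND mask (40/64) → |grid| = 320
step 2: project along z, AND mask (22/64) → |grid| = 104

|visual hull| = 104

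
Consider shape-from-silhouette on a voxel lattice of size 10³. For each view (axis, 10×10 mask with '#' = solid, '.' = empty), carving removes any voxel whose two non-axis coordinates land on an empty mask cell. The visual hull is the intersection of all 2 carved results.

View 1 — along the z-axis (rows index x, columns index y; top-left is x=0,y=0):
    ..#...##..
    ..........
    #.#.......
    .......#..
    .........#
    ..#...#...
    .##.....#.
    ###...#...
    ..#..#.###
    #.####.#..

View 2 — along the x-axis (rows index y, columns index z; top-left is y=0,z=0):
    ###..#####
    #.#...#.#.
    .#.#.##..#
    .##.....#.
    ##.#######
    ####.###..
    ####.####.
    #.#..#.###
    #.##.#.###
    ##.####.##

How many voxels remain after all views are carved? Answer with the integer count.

initial block: 10^3 = 1000
  1. axis=2 (XY plane), |mask|=27  ⇒  voxels=270
  2. axis=0 (YZ plane), |mask|=65  ⇒  voxels=171

remaining voxels: 171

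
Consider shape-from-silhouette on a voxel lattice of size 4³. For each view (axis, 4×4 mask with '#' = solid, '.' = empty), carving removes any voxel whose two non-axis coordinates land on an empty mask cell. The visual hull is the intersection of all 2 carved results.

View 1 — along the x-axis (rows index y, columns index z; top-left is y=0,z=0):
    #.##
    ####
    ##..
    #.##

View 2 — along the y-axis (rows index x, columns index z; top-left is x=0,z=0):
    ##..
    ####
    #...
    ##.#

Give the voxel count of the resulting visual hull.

|visual hull| = 31

start: 4×4×4 = 64 voxels
step 1: project along x, AND mask (12/16) → |grid| = 48
step 2: project along y, AND mask (10/16) → |grid| = 31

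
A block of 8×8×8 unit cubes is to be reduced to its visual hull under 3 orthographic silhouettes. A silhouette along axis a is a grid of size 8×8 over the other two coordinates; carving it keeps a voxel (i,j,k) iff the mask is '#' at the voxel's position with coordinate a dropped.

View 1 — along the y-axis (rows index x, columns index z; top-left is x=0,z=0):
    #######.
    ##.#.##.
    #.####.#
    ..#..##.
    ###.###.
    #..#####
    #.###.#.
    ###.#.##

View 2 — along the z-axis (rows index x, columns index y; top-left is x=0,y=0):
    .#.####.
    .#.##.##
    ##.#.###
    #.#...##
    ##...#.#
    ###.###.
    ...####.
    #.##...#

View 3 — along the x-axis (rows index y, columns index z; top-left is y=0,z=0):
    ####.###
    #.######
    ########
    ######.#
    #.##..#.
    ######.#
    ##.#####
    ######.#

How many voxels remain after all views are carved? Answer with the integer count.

start: 8×8×8 = 512 voxels
step 1: project along y, AND mask (44/64) → |grid| = 352
step 2: project along z, AND mask (38/64) → |grid| = 212
step 3: project along x, AND mask (54/64) → |grid| = 180

remaining voxels: 180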